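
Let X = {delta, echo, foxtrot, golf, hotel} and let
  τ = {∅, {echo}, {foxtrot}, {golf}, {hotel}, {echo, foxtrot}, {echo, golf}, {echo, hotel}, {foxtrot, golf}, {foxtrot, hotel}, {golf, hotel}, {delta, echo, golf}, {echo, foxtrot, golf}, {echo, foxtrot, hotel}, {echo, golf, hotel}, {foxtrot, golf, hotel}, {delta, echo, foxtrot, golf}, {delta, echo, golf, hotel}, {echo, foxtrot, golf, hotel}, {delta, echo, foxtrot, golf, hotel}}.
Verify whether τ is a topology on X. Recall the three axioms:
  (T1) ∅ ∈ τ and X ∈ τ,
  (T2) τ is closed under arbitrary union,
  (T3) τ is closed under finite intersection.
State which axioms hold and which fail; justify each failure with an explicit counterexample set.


τ IS a topology on X.

Axiom (T1): ∅ ∈ τ? Yes; X ∈ τ? Yes.
Axiom (T2/T3): check pairwise unions and intersections of members of τ.
All pairwise intersections and unions checked — each lies in τ. Therefore τ satisfies (T1), (T2), (T3): it IS a topology on X.


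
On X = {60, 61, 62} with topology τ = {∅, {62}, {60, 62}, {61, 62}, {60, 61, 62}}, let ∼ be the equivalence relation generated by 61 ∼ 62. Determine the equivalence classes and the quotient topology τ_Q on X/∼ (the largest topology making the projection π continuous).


X/∼ = {[60], [61=62]}; |τ_Q| = 3.

Equivalence classes: [60], [61=62].
Quotient map π: X → X/∼ sends 60 ↦ [60], 61 ↦ [61=62], 62 ↦ [61=62].
For each subset V ⊆ X/∼, compute π^{-1}(V) ⊆ X and check whether π^{-1}(V) ∈ τ. V is open in τ_Q iff π^{-1}(V) ∈ τ.
  V = {}: π^{-1}(V) = ∅ ∈ τ ✓.
  V = {[60]}: π^{-1}(V) = {60} ∉ τ ✗.
  V = {[61=62]}: π^{-1}(V) = {61, 62} ∈ τ ✓.
  V = {[60], [61=62]}: π^{-1}(V) = {60, 61, 62} ∈ τ ✓.
Open sets in the quotient: τ_Q = {{}, {[61=62]}, {[60], [61=62]}} (3 elements).


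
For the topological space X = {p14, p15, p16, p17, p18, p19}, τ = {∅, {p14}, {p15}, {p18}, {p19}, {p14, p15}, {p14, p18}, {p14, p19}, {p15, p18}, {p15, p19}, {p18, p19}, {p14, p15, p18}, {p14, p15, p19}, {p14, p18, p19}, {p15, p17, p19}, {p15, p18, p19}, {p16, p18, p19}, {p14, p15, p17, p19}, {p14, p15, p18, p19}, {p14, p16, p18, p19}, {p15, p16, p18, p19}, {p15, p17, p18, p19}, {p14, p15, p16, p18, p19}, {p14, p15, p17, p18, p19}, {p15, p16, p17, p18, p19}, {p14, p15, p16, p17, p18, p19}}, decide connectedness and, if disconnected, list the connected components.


(X, τ) is disconnected; components = [{p14}, {p15, p16, p17, p18, p19}].

Find clopen sets (U ∈ τ with X ∖ U ∈ τ):
  U = ∅, X ∖ U = {p14, p15, p16, p17, p18, p19} — both open, so U is clopen.
  U = {p14}, X ∖ U = {p15, p16, p17, p18, p19} — both open, so U is clopen.
  U = {p15, p16, p17, p18, p19}, X ∖ U = {p14} — both open, so U is clopen.
  U = {p14, p15, p16, p17, p18, p19}, X ∖ U = ∅ — both open, so U is clopen.
Nontrivial clopen(s) exist: e.g. {p15, p16, p17, p18, p19}. So (X, τ) is disconnected.
Compute connected components by grouping points that agree on all clopens:
  component: {p14}
  component: {p15, p16, p17, p18, p19}


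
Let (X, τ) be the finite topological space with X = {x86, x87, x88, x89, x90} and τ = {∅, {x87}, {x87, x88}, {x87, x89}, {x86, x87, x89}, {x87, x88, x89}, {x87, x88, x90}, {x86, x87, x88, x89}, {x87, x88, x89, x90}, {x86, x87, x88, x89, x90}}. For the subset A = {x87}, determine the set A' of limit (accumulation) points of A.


A' = {x86, x88, x89, x90}

For each x ∈ X, list the open sets U ∈ τ with x ∈ U, then check whether U ∩ (A ∖ {x}) ≠ ∅ for every such U.
  x = x86: opens ∋ x are {x86, x87, x89}, {x86, x87, x88, x89}, {x86, x87, x88, x89, x90}; each meets A ∖ {x86}, so x IS a limit point.
  x = x87: open {x87} ∋ x has {x87} ∩ (A ∖ {x87}) = ∅, so x is NOT a limit point.
  x = x88: opens ∋ x are {x87, x88}, {x87, x88, x89}, {x87, x88, x90}, {x86, x87, x88, x89}, {x87, x88, x89, x90}, {x86, x87, x88, x89, x90}; each meets A ∖ {x88}, so x IS a limit point.
  x = x89: opens ∋ x are {x87, x89}, {x86, x87, x89}, {x87, x88, x89}, {x86, x87, x88, x89}, {x87, x88, x89, x90}, {x86, x87, x88, x89, x90}; each meets A ∖ {x89}, so x IS a limit point.
  x = x90: opens ∋ x are {x87, x88, x90}, {x87, x88, x89, x90}, {x86, x87, x88, x89, x90}; each meets A ∖ {x90}, so x IS a limit point.
Collecting: A' = {x86, x88, x89, x90}.


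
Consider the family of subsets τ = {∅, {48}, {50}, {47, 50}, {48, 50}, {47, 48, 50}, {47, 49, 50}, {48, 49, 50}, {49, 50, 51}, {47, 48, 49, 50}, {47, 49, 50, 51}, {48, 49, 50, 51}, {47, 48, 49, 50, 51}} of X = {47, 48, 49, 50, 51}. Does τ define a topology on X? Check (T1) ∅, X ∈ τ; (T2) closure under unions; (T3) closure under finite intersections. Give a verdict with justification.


τ is NOT a topology on X.

Axiom (T1): ∅ ∈ τ? Yes; X ∈ τ? Yes.
Axiom (T2/T3): check pairwise unions and intersections of members of τ.
Counterexample for (T3): {47, 49, 50} ∩ {48, 49, 50} = {49, 50} ∉ τ. Therefore τ is NOT a topology.


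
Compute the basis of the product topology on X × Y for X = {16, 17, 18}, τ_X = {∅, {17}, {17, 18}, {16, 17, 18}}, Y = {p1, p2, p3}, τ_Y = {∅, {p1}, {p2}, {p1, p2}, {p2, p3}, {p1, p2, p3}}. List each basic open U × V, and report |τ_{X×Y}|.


Basis B = {∅ × ∅, {17} × {p1}, {17} × {p2}, {17} × {p1, p2}, {17, 18} × {p1}, {17} × {p2, p3}, {17, 18} × {p2}, {16, 17, 18} × {p1}, {16, 17, 18} × {p2}, {17} × {p1, p2, p3}, {17, 18} × {p1, p2}, {17, 18} × {p2, p3}, {16, 17, 18} × {p1, p2}, {16, 17, 18} × {p2, p3}, {17, 18} × {p1, p2, p3}, {16, 17, 18} × {p1, p2, p3}}; |τ_{X×Y}| = 40.

Enumerate products U × V with U ∈ τ_X, V ∈ τ_Y (deduplicated):
  ∅ × ∅ = {} (∅)
  {17} × {p1} = {(17,p1)}
  {17} × {p2} = {(17,p2)}
  {17} × {p1, p2} = {(17,p1), (17,p2)}
  {17, 18} × {p1} = {(17,p1), (18,p1)}
  {17} × {p2, p3} = {(17,p2), (17,p3)}
  {17, 18} × {p2} = {(17,p2), (18,p2)}
  {16, 17, 18} × {p1} = {(16,p1), (17,p1), (18,p1)}
  {16, 17, 18} × {p2} = {(16,p2), (17,p2), (18,p2)}
  {17} × {p1, p2, p3} = {(17,p1), (17,p2), (17,p3)}
  {17, 18} × {p1, p2} = {(17,p1), (17,p2), (18,p1), (18,p2)}
  {17, 18} × {p2, p3} = {(17,p2), (17,p3), (18,p2), (18,p3)}
  {16, 17, 18} × {p1, p2} = {(16,p1), (16,p2), (17,p1), (17,p2), (18,p1), (18,p2)}
  {16, 17, 18} × {p2, p3} = {(16,p2), (16,p3), (17,p2), (17,p3), (18,p2), (18,p3)}
  {17, 18} × {p1, p2, p3} = {(17,p1), (17,p2), (17,p3), (18,p1), (18,p2), (18,p3)}
  {16, 17, 18} × {p1, p2, p3} = {(16,p1), (16,p2), (16,p3), (17,p1), (17,p2), (17,p3), (18,p1), (18,p2), (18,p3)}
These 16 distinct sets form the basis B.
Close under arbitrary unions to get τ_{X×Y}; counting gives |τ_{X×Y}| = 40.


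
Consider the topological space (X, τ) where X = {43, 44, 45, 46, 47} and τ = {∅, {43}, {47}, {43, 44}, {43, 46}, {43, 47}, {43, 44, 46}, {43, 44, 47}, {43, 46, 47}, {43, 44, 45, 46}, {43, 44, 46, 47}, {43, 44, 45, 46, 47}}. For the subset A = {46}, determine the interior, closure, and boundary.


int(A) = ∅, cl(A) = {45, 46}, ∂A = {45, 46}.

Closed sets in (X, τ) are complements of opens:
  closed(X, τ) = {∅, {45}, {47}, {44, 45}, {45, 46}, {45, 47}, {44, 45, 46}, {44, 45, 47}, {45, 46, 47}, {43, 44, 45, 46}, {44, 45, 46, 47}, {43, 44, 45, 46, 47}}.
int(A) = ⋃ {U ∈ τ : U ⊆ A}. Opens contained in A: ∅.
Taking the union of these: int(A) = ∅.
cl(A) = ⋂ {C closed : A ⊆ C}. Closed sets containing A: {45, 46}, {44, 45, 46}, {45, 46, 47}, {43, 44, 45, 46}, {44, 45, 46, 47}, {43, 44, 45, 46, 47}.
Intersecting these: cl(A) = {45, 46}.
∂A = cl(A) ∖ int(A) = {45, 46} ∖ ∅ = {45, 46}.


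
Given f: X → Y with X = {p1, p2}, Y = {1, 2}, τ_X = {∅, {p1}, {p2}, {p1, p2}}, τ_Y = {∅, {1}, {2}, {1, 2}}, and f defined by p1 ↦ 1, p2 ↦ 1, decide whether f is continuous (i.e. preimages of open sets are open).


f IS continuous.

Compute f^{-1}(U) for each U ∈ τ_Y:
  U = ∅: f^{-1}(U) = ∅ ∈ τ_X ✓.
  U = {1}: f^{-1}(U) = {p1, p2} ∈ τ_X ✓.
  U = {2}: f^{-1}(U) = ∅ ∈ τ_X ✓.
  U = {1, 2}: f^{-1}(U) = {p1, p2} ∈ τ_X ✓.
Every preimage lies in τ_X, so f IS continuous.


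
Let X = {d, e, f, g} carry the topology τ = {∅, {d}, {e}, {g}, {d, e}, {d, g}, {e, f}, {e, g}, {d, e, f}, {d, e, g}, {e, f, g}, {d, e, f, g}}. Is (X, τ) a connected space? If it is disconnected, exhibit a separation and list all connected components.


(X, τ) is disconnected; components = [{d}, {g}, {e, f}].

Find clopen sets (U ∈ τ with X ∖ U ∈ τ):
  U = ∅, X ∖ U = {d, e, f, g} — both open, so U is clopen.
  U = {d}, X ∖ U = {e, f, g} — both open, so U is clopen.
  U = {g}, X ∖ U = {d, e, f} — both open, so U is clopen.
  U = {d, g}, X ∖ U = {e, f} — both open, so U is clopen.
  U = {e, f}, X ∖ U = {d, g} — both open, so U is clopen.
  U = {d, e, f}, X ∖ U = {g} — both open, so U is clopen.
  U = {e, f, g}, X ∖ U = {d} — both open, so U is clopen.
  U = {d, e, f, g}, X ∖ U = ∅ — both open, so U is clopen.
Nontrivial clopen(s) exist: e.g. {e, f, g}. So (X, τ) is disconnected.
Compute connected components by grouping points that agree on all clopens:
  component: {d}
  component: {g}
  component: {e, f}


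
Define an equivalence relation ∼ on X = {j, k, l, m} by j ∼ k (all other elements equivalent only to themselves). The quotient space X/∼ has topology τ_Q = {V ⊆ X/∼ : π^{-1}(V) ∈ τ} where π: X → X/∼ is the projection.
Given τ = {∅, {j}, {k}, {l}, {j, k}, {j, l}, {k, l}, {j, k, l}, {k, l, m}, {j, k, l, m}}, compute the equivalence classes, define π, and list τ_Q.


X/∼ = {[j=k], [l], [m]}; |τ_Q| = 5.

Equivalence classes: [j=k], [l], [m].
Quotient map π: X → X/∼ sends j ↦ [j=k], k ↦ [j=k], l ↦ [l], m ↦ [m].
For each subset V ⊆ X/∼, compute π^{-1}(V) ⊆ X and check whether π^{-1}(V) ∈ τ. V is open in τ_Q iff π^{-1}(V) ∈ τ.
  V = {}: π^{-1}(V) = ∅ ∈ τ ✓.
  V = {[j=k]}: π^{-1}(V) = {j, k} ∈ τ ✓.
  V = {[l]}: π^{-1}(V) = {l} ∈ τ ✓.
  V = {[j=k], [l]}: π^{-1}(V) = {j, k, l} ∈ τ ✓.
  V = {[m]}: π^{-1}(V) = {m} ∉ τ ✗.
  V = {[j=k], [m]}: π^{-1}(V) = {j, k, m} ∉ τ ✗.
  V = {[l], [m]}: π^{-1}(V) = {l, m} ∉ τ ✗.
  V = {[j=k], [l], [m]}: π^{-1}(V) = {j, k, l, m} ∈ τ ✓.
Open sets in the quotient: τ_Q = {{}, {[j=k]}, {[l]}, {[j=k], [l]}, {[j=k], [l], [m]}} (5 elements).


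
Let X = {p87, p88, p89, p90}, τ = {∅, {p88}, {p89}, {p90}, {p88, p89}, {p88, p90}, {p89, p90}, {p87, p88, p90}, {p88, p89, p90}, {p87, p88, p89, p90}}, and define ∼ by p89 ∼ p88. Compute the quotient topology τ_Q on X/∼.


X/∼ = {[p87], [p88=p89], [p90]}; |τ_Q| = 5.

Equivalence classes: [p87], [p88=p89], [p90].
Quotient map π: X → X/∼ sends p87 ↦ [p87], p88 ↦ [p88=p89], p89 ↦ [p88=p89], p90 ↦ [p90].
For each subset V ⊆ X/∼, compute π^{-1}(V) ⊆ X and check whether π^{-1}(V) ∈ τ. V is open in τ_Q iff π^{-1}(V) ∈ τ.
  V = {}: π^{-1}(V) = ∅ ∈ τ ✓.
  V = {[p87]}: π^{-1}(V) = {p87} ∉ τ ✗.
  V = {[p88=p89]}: π^{-1}(V) = {p88, p89} ∈ τ ✓.
  V = {[p87], [p88=p89]}: π^{-1}(V) = {p87, p88, p89} ∉ τ ✗.
  V = {[p90]}: π^{-1}(V) = {p90} ∈ τ ✓.
  V = {[p87], [p90]}: π^{-1}(V) = {p87, p90} ∉ τ ✗.
  V = {[p88=p89], [p90]}: π^{-1}(V) = {p88, p89, p90} ∈ τ ✓.
  V = {[p87], [p88=p89], [p90]}: π^{-1}(V) = {p87, p88, p89, p90} ∈ τ ✓.
Open sets in the quotient: τ_Q = {{}, {[p88=p89]}, {[p90]}, {[p88=p89], [p90]}, {[p87], [p88=p89], [p90]}} (5 elements).


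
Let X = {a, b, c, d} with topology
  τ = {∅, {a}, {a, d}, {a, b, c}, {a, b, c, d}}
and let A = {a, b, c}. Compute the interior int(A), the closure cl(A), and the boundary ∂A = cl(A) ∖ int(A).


int(A) = {a, b, c}, cl(A) = {a, b, c, d}, ∂A = {d}.

Closed sets in (X, τ) are complements of opens:
  closed(X, τ) = {∅, {d}, {b, c}, {b, c, d}, {a, b, c, d}}.
int(A) = ⋃ {U ∈ τ : U ⊆ A}. Opens contained in A: ∅, {a}, {a, b, c}.
Taking the union of these: int(A) = {a, b, c}.
cl(A) = ⋂ {C closed : A ⊆ C}. Closed sets containing A: {a, b, c, d}.
Intersecting these: cl(A) = {a, b, c, d}.
∂A = cl(A) ∖ int(A) = {a, b, c, d} ∖ {a, b, c} = {d}.


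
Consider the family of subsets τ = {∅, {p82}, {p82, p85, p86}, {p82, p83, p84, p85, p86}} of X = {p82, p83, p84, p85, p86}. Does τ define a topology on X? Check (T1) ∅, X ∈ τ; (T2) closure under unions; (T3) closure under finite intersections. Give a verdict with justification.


τ IS a topology on X.

Axiom (T1): ∅ ∈ τ? Yes; X ∈ τ? Yes.
Axiom (T2/T3): check pairwise unions and intersections of members of τ.
All pairwise intersections and unions checked — each lies in τ. Therefore τ satisfies (T1), (T2), (T3): it IS a topology on X.


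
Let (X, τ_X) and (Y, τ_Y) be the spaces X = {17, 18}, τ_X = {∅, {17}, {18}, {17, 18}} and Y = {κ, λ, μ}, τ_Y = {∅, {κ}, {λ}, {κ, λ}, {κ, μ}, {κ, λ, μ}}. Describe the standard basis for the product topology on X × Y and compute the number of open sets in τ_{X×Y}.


Basis B = {∅ × ∅, {17} × {κ}, {17} × {λ}, {18} × {κ}, {18} × {λ}, {17} × {κ, λ}, {17} × {κ, μ}, {17, 18} × {κ}, {17, 18} × {λ}, {18} × {κ, λ}, {18} × {κ, μ}, {17} × {κ, λ, μ}, {18} × {κ, λ, μ}, {17, 18} × {κ, λ}, {17, 18} × {κ, μ}, {17, 18} × {κ, λ, μ}}; |τ_{X×Y}| = 36.

Enumerate products U × V with U ∈ τ_X, V ∈ τ_Y (deduplicated):
  ∅ × ∅ = {} (∅)
  {17} × {κ} = {(17,κ)}
  {17} × {λ} = {(17,λ)}
  {18} × {κ} = {(18,κ)}
  {18} × {λ} = {(18,λ)}
  {17} × {κ, λ} = {(17,κ), (17,λ)}
  {17} × {κ, μ} = {(17,κ), (17,μ)}
  {17, 18} × {κ} = {(17,κ), (18,κ)}
  {17, 18} × {λ} = {(17,λ), (18,λ)}
  {18} × {κ, λ} = {(18,κ), (18,λ)}
  {18} × {κ, μ} = {(18,κ), (18,μ)}
  {17} × {κ, λ, μ} = {(17,κ), (17,λ), (17,μ)}
  {18} × {κ, λ, μ} = {(18,κ), (18,λ), (18,μ)}
  {17, 18} × {κ, λ} = {(17,κ), (17,λ), (18,κ), (18,λ)}
  {17, 18} × {κ, μ} = {(17,κ), (17,μ), (18,κ), (18,μ)}
  {17, 18} × {κ, λ, μ} = {(17,κ), (17,λ), (17,μ), (18,κ), (18,λ), (18,μ)}
These 16 distinct sets form the basis B.
Close under arbitrary unions to get τ_{X×Y}; counting gives |τ_{X×Y}| = 36.


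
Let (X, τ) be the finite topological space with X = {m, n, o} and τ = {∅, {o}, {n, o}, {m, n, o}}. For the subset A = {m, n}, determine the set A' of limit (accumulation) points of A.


A' = {m}

For each x ∈ X, list the open sets U ∈ τ with x ∈ U, then check whether U ∩ (A ∖ {x}) ≠ ∅ for every such U.
  x = m: opens ∋ x are {m, n, o}; each meets A ∖ {m}, so x IS a limit point.
  x = n: open {n, o} ∋ x has {n, o} ∩ (A ∖ {n}) = ∅, so x is NOT a limit point.
  x = o: open {o} ∋ x has {o} ∩ (A ∖ {o}) = ∅, so x is NOT a limit point.
Collecting: A' = {m}.


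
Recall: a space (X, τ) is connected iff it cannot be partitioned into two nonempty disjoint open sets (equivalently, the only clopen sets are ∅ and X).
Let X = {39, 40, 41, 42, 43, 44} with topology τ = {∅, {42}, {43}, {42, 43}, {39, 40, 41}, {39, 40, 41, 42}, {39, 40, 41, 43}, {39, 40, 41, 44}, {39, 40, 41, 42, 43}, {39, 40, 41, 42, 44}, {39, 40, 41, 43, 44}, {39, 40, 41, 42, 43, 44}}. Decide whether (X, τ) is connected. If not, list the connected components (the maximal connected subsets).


(X, τ) is disconnected; components = [{42}, {43}, {39, 40, 41, 44}].

Find clopen sets (U ∈ τ with X ∖ U ∈ τ):
  U = ∅, X ∖ U = {39, 40, 41, 42, 43, 44} — both open, so U is clopen.
  U = {42}, X ∖ U = {39, 40, 41, 43, 44} — both open, so U is clopen.
  U = {43}, X ∖ U = {39, 40, 41, 42, 44} — both open, so U is clopen.
  U = {42, 43}, X ∖ U = {39, 40, 41, 44} — both open, so U is clopen.
  U = {39, 40, 41, 44}, X ∖ U = {42, 43} — both open, so U is clopen.
  U = {39, 40, 41, 42, 44}, X ∖ U = {43} — both open, so U is clopen.
  U = {39, 40, 41, 43, 44}, X ∖ U = {42} — both open, so U is clopen.
  U = {39, 40, 41, 42, 43, 44}, X ∖ U = ∅ — both open, so U is clopen.
Nontrivial clopen(s) exist: e.g. {39, 40, 41, 44}. So (X, τ) is disconnected.
Compute connected components by grouping points that agree on all clopens:
  component: {42}
  component: {43}
  component: {39, 40, 41, 44}


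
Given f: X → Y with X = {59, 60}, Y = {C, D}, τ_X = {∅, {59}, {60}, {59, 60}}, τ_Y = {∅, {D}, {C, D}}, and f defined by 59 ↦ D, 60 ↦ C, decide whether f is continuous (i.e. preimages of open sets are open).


f IS continuous.

Compute f^{-1}(U) for each U ∈ τ_Y:
  U = ∅: f^{-1}(U) = ∅ ∈ τ_X ✓.
  U = {D}: f^{-1}(U) = {59} ∈ τ_X ✓.
  U = {C, D}: f^{-1}(U) = {59, 60} ∈ τ_X ✓.
Every preimage lies in τ_X, so f IS continuous.


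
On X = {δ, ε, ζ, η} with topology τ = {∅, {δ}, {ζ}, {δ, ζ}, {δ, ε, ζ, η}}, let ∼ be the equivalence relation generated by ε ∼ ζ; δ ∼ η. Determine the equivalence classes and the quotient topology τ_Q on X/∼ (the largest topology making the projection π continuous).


X/∼ = {[δ=η], [ε=ζ]}; |τ_Q| = 2.

Equivalence classes: [δ=η], [ε=ζ].
Quotient map π: X → X/∼ sends δ ↦ [δ=η], ε ↦ [ε=ζ], ζ ↦ [ε=ζ], η ↦ [δ=η].
For each subset V ⊆ X/∼, compute π^{-1}(V) ⊆ X and check whether π^{-1}(V) ∈ τ. V is open in τ_Q iff π^{-1}(V) ∈ τ.
  V = {}: π^{-1}(V) = ∅ ∈ τ ✓.
  V = {[δ=η]}: π^{-1}(V) = {δ, η} ∉ τ ✗.
  V = {[ε=ζ]}: π^{-1}(V) = {ε, ζ} ∉ τ ✗.
  V = {[δ=η], [ε=ζ]}: π^{-1}(V) = {δ, ε, ζ, η} ∈ τ ✓.
Open sets in the quotient: τ_Q = {{}, {[δ=η], [ε=ζ]}} (2 elements).


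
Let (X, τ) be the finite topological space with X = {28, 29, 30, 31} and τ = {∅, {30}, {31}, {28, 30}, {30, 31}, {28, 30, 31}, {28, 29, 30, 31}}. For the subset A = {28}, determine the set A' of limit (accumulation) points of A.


A' = {29}

For each x ∈ X, list the open sets U ∈ τ with x ∈ U, then check whether U ∩ (A ∖ {x}) ≠ ∅ for every such U.
  x = 28: open {28, 30} ∋ x has {28, 30} ∩ (A ∖ {28}) = ∅, so x is NOT a limit point.
  x = 29: opens ∋ x are {28, 29, 30, 31}; each meets A ∖ {29}, so x IS a limit point.
  x = 30: open {30} ∋ x has {30} ∩ (A ∖ {30}) = ∅, so x is NOT a limit point.
  x = 31: open {31} ∋ x has {31} ∩ (A ∖ {31}) = ∅, so x is NOT a limit point.
Collecting: A' = {29}.


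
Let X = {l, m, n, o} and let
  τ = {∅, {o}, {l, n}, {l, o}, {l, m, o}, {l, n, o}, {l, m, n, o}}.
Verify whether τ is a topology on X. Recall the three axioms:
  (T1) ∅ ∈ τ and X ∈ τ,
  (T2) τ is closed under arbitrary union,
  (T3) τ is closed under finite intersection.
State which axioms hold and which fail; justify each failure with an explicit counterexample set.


τ is NOT a topology on X.

Axiom (T1): ∅ ∈ τ? Yes; X ∈ τ? Yes.
Axiom (T2/T3): check pairwise unions and intersections of members of τ.
Counterexample for (T3): {l, n} ∩ {l, o} = {l} ∉ τ. Therefore τ is NOT a topology.


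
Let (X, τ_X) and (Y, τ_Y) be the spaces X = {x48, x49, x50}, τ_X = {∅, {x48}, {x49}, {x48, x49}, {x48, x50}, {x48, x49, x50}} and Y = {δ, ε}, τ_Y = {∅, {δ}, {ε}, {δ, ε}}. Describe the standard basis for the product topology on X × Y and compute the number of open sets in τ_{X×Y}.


Basis B = {∅ × ∅, {x48} × {δ}, {x48} × {ε}, {x49} × {δ}, {x49} × {ε}, {x48} × {δ, ε}, {x48, x49} × {δ}, {x48, x50} × {δ}, {x48, x49} × {ε}, {x48, x50} × {ε}, {x49} × {δ, ε}, {x48, x49, x50} × {δ}, {x48, x49, x50} × {ε}, {x48, x49} × {δ, ε}, {x48, x50} × {δ, ε}, {x48, x49, x50} × {δ, ε}}; |τ_{X×Y}| = 36.

Enumerate products U × V with U ∈ τ_X, V ∈ τ_Y (deduplicated):
  ∅ × ∅ = {} (∅)
  {x48} × {δ} = {(x48,δ)}
  {x48} × {ε} = {(x48,ε)}
  {x49} × {δ} = {(x49,δ)}
  {x49} × {ε} = {(x49,ε)}
  {x48} × {δ, ε} = {(x48,δ), (x48,ε)}
  {x48, x49} × {δ} = {(x48,δ), (x49,δ)}
  {x48, x50} × {δ} = {(x48,δ), (x50,δ)}
  {x48, x49} × {ε} = {(x48,ε), (x49,ε)}
  {x48, x50} × {ε} = {(x48,ε), (x50,ε)}
  {x49} × {δ, ε} = {(x49,δ), (x49,ε)}
  {x48, x49, x50} × {δ} = {(x48,δ), (x49,δ), (x50,δ)}
  {x48, x49, x50} × {ε} = {(x48,ε), (x49,ε), (x50,ε)}
  {x48, x49} × {δ, ε} = {(x48,δ), (x48,ε), (x49,δ), (x49,ε)}
  {x48, x50} × {δ, ε} = {(x48,δ), (x48,ε), (x50,δ), (x50,ε)}
  {x48, x49, x50} × {δ, ε} = {(x48,δ), (x48,ε), (x49,δ), (x49,ε), (x50,δ), (x50,ε)}
These 16 distinct sets form the basis B.
Close under arbitrary unions to get τ_{X×Y}; counting gives |τ_{X×Y}| = 36.


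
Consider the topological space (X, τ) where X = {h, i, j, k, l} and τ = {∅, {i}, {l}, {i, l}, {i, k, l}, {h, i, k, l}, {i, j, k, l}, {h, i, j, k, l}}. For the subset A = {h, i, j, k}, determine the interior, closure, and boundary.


int(A) = {i}, cl(A) = {h, i, j, k}, ∂A = {h, j, k}.

Closed sets in (X, τ) are complements of opens:
  closed(X, τ) = {∅, {h}, {j}, {h, j}, {h, j, k}, {h, i, j, k}, {h, j, k, l}, {h, i, j, k, l}}.
int(A) = ⋃ {U ∈ τ : U ⊆ A}. Opens contained in A: ∅, {i}.
Taking the union of these: int(A) = {i}.
cl(A) = ⋂ {C closed : A ⊆ C}. Closed sets containing A: {h, i, j, k}, {h, i, j, k, l}.
Intersecting these: cl(A) = {h, i, j, k}.
∂A = cl(A) ∖ int(A) = {h, i, j, k} ∖ {i} = {h, j, k}.


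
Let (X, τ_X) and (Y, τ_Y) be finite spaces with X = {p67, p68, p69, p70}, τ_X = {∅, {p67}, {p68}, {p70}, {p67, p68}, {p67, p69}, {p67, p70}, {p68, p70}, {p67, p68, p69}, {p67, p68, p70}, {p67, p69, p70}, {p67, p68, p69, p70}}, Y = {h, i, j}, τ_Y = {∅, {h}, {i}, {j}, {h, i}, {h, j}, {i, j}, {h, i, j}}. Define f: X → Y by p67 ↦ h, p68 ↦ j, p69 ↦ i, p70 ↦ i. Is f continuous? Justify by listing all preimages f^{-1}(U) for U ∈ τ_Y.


f is NOT continuous.

Compute f^{-1}(U) for each U ∈ τ_Y:
  U = ∅: f^{-1}(U) = ∅ ∈ τ_X ✓.
  U = {h}: f^{-1}(U) = {p67} ∈ τ_X ✓.
  U = {i}: f^{-1}(U) = {p69, p70} ∉ τ_X ✗.
  U = {j}: f^{-1}(U) = {p68} ∈ τ_X ✓.
  U = {h, i}: f^{-1}(U) = {p67, p69, p70} ∈ τ_X ✓.
  U = {h, j}: f^{-1}(U) = {p67, p68} ∈ τ_X ✓.
  U = {i, j}: f^{-1}(U) = {p68, p69, p70} ∉ τ_X ✗.
  U = {h, i, j}: f^{-1}(U) = {p67, p68, p69, p70} ∈ τ_X ✓.
Found U = {i} with f^{-1}(U) = {p69, p70} not in τ_X. Therefore f is NOT continuous.


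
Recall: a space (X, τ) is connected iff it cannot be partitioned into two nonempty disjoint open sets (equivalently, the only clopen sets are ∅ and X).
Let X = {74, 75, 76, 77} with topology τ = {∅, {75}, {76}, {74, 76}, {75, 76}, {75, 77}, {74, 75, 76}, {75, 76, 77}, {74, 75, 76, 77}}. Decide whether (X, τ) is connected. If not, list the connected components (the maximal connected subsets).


(X, τ) is disconnected; components = [{74, 76}, {75, 77}].

Find clopen sets (U ∈ τ with X ∖ U ∈ τ):
  U = ∅, X ∖ U = {74, 75, 76, 77} — both open, so U is clopen.
  U = {74, 76}, X ∖ U = {75, 77} — both open, so U is clopen.
  U = {75, 77}, X ∖ U = {74, 76} — both open, so U is clopen.
  U = {74, 75, 76, 77}, X ∖ U = ∅ — both open, so U is clopen.
Nontrivial clopen(s) exist: e.g. {75, 77}. So (X, τ) is disconnected.
Compute connected components by grouping points that agree on all clopens:
  component: {74, 76}
  component: {75, 77}


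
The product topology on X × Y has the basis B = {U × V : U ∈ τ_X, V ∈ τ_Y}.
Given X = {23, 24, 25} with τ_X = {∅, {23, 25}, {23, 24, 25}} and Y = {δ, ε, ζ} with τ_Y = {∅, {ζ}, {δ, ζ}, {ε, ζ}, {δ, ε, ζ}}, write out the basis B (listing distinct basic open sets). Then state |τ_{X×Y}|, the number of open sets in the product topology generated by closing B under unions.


Basis B = {∅ × ∅, {23, 25} × {ζ}, {23, 24, 25} × {ζ}, {23, 25} × {δ, ζ}, {23, 25} × {ε, ζ}, {23, 25} × {δ, ε, ζ}, {23, 24, 25} × {δ, ζ}, {23, 24, 25} × {ε, ζ}, {23, 24, 25} × {δ, ε, ζ}}; |τ_{X×Y}| = 14.

Enumerate products U × V with U ∈ τ_X, V ∈ τ_Y (deduplicated):
  ∅ × ∅ = {} (∅)
  {23, 25} × {ζ} = {(23,ζ), (25,ζ)}
  {23, 24, 25} × {ζ} = {(23,ζ), (24,ζ), (25,ζ)}
  {23, 25} × {δ, ζ} = {(23,δ), (23,ζ), (25,δ), (25,ζ)}
  {23, 25} × {ε, ζ} = {(23,ε), (23,ζ), (25,ε), (25,ζ)}
  {23, 25} × {δ, ε, ζ} = {(23,δ), (23,ε), (23,ζ), (25,δ), (25,ε), (25,ζ)}
  {23, 24, 25} × {δ, ζ} = {(23,δ), (23,ζ), (24,δ), (24,ζ), (25,δ), (25,ζ)}
  {23, 24, 25} × {ε, ζ} = {(23,ε), (23,ζ), (24,ε), (24,ζ), (25,ε), (25,ζ)}
  {23, 24, 25} × {δ, ε, ζ} = {(23,δ), (23,ε), (23,ζ), (24,δ), (24,ε), (24,ζ), (25,δ), (25,ε), (25,ζ)}
These 9 distinct sets form the basis B.
Close under arbitrary unions to get τ_{X×Y}; counting gives |τ_{X×Y}| = 14.


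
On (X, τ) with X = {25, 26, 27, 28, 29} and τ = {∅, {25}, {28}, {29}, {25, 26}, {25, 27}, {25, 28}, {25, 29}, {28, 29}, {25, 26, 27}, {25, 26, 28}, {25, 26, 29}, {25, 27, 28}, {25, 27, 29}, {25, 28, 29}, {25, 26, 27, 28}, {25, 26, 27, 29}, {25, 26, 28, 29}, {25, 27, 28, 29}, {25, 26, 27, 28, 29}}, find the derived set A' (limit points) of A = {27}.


A' = ∅

For each x ∈ X, list the open sets U ∈ τ with x ∈ U, then check whether U ∩ (A ∖ {x}) ≠ ∅ for every such U.
  x = 25: open {25} ∋ x has {25} ∩ (A ∖ {25}) = ∅, so x is NOT a limit point.
  x = 26: open {25, 26} ∋ x has {25, 26} ∩ (A ∖ {26}) = ∅, so x is NOT a limit point.
  x = 27: open {25, 27} ∋ x has {25, 27} ∩ (A ∖ {27}) = ∅, so x is NOT a limit point.
  x = 28: open {28} ∋ x has {28} ∩ (A ∖ {28}) = ∅, so x is NOT a limit point.
  x = 29: open {29} ∋ x has {29} ∩ (A ∖ {29}) = ∅, so x is NOT a limit point.
Collecting: A' = ∅.


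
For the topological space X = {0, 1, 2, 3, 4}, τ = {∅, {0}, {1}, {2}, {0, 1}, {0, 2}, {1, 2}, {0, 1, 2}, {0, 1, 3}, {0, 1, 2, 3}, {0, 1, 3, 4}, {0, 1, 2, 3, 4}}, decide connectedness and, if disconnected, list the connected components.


(X, τ) is disconnected; components = [{2}, {0, 1, 3, 4}].

Find clopen sets (U ∈ τ with X ∖ U ∈ τ):
  U = ∅, X ∖ U = {0, 1, 2, 3, 4} — both open, so U is clopen.
  U = {2}, X ∖ U = {0, 1, 3, 4} — both open, so U is clopen.
  U = {0, 1, 3, 4}, X ∖ U = {2} — both open, so U is clopen.
  U = {0, 1, 2, 3, 4}, X ∖ U = ∅ — both open, so U is clopen.
Nontrivial clopen(s) exist: e.g. {2}. So (X, τ) is disconnected.
Compute connected components by grouping points that agree on all clopens:
  component: {2}
  component: {0, 1, 3, 4}


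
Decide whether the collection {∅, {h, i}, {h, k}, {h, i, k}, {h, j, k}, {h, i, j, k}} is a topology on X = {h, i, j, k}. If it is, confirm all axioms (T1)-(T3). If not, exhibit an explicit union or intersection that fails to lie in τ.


τ is NOT a topology on X.

Axiom (T1): ∅ ∈ τ? Yes; X ∈ τ? Yes.
Axiom (T2/T3): check pairwise unions and intersections of members of τ.
Counterexample for (T3): {h, i} ∩ {h, k} = {h} ∉ τ. Therefore τ is NOT a topology.


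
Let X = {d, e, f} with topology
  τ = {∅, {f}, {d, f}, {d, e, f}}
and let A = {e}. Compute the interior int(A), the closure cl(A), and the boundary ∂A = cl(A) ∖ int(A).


int(A) = ∅, cl(A) = {e}, ∂A = {e}.

Closed sets in (X, τ) are complements of opens:
  closed(X, τ) = {∅, {e}, {d, e}, {d, e, f}}.
int(A) = ⋃ {U ∈ τ : U ⊆ A}. Opens contained in A: ∅.
Taking the union of these: int(A) = ∅.
cl(A) = ⋂ {C closed : A ⊆ C}. Closed sets containing A: {e}, {d, e}, {d, e, f}.
Intersecting these: cl(A) = {e}.
∂A = cl(A) ∖ int(A) = {e} ∖ ∅ = {e}.


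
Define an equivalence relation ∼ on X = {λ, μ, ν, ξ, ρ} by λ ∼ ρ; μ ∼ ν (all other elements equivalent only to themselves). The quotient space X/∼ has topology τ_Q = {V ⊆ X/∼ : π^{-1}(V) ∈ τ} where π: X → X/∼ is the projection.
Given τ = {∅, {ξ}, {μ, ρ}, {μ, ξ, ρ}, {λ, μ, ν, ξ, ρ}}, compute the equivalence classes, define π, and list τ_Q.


X/∼ = {[λ=ρ], [μ=ν], [ξ]}; |τ_Q| = 3.

Equivalence classes: [λ=ρ], [μ=ν], [ξ].
Quotient map π: X → X/∼ sends λ ↦ [λ=ρ], μ ↦ [μ=ν], ν ↦ [μ=ν], ξ ↦ [ξ], ρ ↦ [λ=ρ].
For each subset V ⊆ X/∼, compute π^{-1}(V) ⊆ X and check whether π^{-1}(V) ∈ τ. V is open in τ_Q iff π^{-1}(V) ∈ τ.
  V = {}: π^{-1}(V) = ∅ ∈ τ ✓.
  V = {[λ=ρ]}: π^{-1}(V) = {λ, ρ} ∉ τ ✗.
  V = {[μ=ν]}: π^{-1}(V) = {μ, ν} ∉ τ ✗.
  V = {[λ=ρ], [μ=ν]}: π^{-1}(V) = {λ, μ, ν, ρ} ∉ τ ✗.
  V = {[ξ]}: π^{-1}(V) = {ξ} ∈ τ ✓.
  V = {[λ=ρ], [ξ]}: π^{-1}(V) = {λ, ξ, ρ} ∉ τ ✗.
  V = {[μ=ν], [ξ]}: π^{-1}(V) = {μ, ν, ξ} ∉ τ ✗.
  V = {[λ=ρ], [μ=ν], [ξ]}: π^{-1}(V) = {λ, μ, ν, ξ, ρ} ∈ τ ✓.
Open sets in the quotient: τ_Q = {{}, {[ξ]}, {[λ=ρ], [μ=ν], [ξ]}} (3 elements).


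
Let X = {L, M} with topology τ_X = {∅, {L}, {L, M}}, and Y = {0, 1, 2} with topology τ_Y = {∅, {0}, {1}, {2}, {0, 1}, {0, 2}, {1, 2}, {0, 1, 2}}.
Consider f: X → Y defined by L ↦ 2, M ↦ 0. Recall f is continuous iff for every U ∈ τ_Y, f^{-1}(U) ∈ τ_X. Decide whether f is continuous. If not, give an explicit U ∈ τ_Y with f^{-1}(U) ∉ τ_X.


f is NOT continuous.

Compute f^{-1}(U) for each U ∈ τ_Y:
  U = ∅: f^{-1}(U) = ∅ ∈ τ_X ✓.
  U = {0}: f^{-1}(U) = {M} ∉ τ_X ✗.
  U = {1}: f^{-1}(U) = ∅ ∈ τ_X ✓.
  U = {2}: f^{-1}(U) = {L} ∈ τ_X ✓.
  U = {0, 1}: f^{-1}(U) = {M} ∉ τ_X ✗.
  U = {0, 2}: f^{-1}(U) = {L, M} ∈ τ_X ✓.
  U = {1, 2}: f^{-1}(U) = {L} ∈ τ_X ✓.
  U = {0, 1, 2}: f^{-1}(U) = {L, M} ∈ τ_X ✓.
Found U = {0} with f^{-1}(U) = {M} not in τ_X. Therefore f is NOT continuous.


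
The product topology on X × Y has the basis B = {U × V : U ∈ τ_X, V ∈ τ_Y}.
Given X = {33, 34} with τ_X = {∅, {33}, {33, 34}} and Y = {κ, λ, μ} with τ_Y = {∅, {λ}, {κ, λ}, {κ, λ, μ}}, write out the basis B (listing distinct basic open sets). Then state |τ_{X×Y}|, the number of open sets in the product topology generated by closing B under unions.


Basis B = {∅ × ∅, {33} × {λ}, {33} × {κ, λ}, {33, 34} × {λ}, {33} × {κ, λ, μ}, {33, 34} × {κ, λ}, {33, 34} × {κ, λ, μ}}; |τ_{X×Y}| = 10.

Enumerate products U × V with U ∈ τ_X, V ∈ τ_Y (deduplicated):
  ∅ × ∅ = {} (∅)
  {33} × {λ} = {(33,λ)}
  {33} × {κ, λ} = {(33,κ), (33,λ)}
  {33, 34} × {λ} = {(33,λ), (34,λ)}
  {33} × {κ, λ, μ} = {(33,κ), (33,λ), (33,μ)}
  {33, 34} × {κ, λ} = {(33,κ), (33,λ), (34,κ), (34,λ)}
  {33, 34} × {κ, λ, μ} = {(33,κ), (33,λ), (33,μ), (34,κ), (34,λ), (34,μ)}
These 7 distinct sets form the basis B.
Close under arbitrary unions to get τ_{X×Y}; counting gives |τ_{X×Y}| = 10.


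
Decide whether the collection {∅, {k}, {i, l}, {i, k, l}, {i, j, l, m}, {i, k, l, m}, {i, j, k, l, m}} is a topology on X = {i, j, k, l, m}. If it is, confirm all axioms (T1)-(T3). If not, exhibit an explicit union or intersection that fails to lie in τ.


τ is NOT a topology on X.

Axiom (T1): ∅ ∈ τ? Yes; X ∈ τ? Yes.
Axiom (T2/T3): check pairwise unions and intersections of members of τ.
Counterexample for (T3): {i, j, l, m} ∩ {i, k, l, m} = {i, l, m} ∉ τ. Therefore τ is NOT a topology.


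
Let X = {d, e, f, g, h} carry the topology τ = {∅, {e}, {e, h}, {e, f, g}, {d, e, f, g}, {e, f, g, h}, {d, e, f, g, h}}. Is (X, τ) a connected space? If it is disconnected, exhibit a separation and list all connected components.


(X, τ) is connected.

Find clopen sets (U ∈ τ with X ∖ U ∈ τ):
  U = ∅, X ∖ U = {d, e, f, g, h} — both open, so U is clopen.
  U = {d, e, f, g, h}, X ∖ U = ∅ — both open, so U is clopen.
Only trivial clopens (∅ and X) exist, so (X, τ) is connected.
Compute connected components by grouping points that agree on all clopens:
  component: {d, e, f, g, h}


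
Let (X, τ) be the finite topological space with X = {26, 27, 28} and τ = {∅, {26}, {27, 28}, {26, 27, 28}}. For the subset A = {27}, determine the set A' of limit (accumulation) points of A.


A' = {28}

For each x ∈ X, list the open sets U ∈ τ with x ∈ U, then check whether U ∩ (A ∖ {x}) ≠ ∅ for every such U.
  x = 26: open {26} ∋ x has {26} ∩ (A ∖ {26}) = ∅, so x is NOT a limit point.
  x = 27: open {27, 28} ∋ x has {27, 28} ∩ (A ∖ {27}) = ∅, so x is NOT a limit point.
  x = 28: opens ∋ x are {27, 28}, {26, 27, 28}; each meets A ∖ {28}, so x IS a limit point.
Collecting: A' = {28}.


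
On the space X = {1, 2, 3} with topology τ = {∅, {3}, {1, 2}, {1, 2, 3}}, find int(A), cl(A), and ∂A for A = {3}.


int(A) = {3}, cl(A) = {3}, ∂A = ∅.

Closed sets in (X, τ) are complements of opens:
  closed(X, τ) = {∅, {3}, {1, 2}, {1, 2, 3}}.
int(A) = ⋃ {U ∈ τ : U ⊆ A}. Opens contained in A: ∅, {3}.
Taking the union of these: int(A) = {3}.
cl(A) = ⋂ {C closed : A ⊆ C}. Closed sets containing A: {3}, {1, 2, 3}.
Intersecting these: cl(A) = {3}.
∂A = cl(A) ∖ int(A) = {3} ∖ {3} = ∅.


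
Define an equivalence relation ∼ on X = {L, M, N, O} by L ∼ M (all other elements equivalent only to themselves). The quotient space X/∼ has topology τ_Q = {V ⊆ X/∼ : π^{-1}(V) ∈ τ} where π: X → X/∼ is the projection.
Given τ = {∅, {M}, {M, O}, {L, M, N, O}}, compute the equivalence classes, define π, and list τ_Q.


X/∼ = {[L=M], [N], [O]}; |τ_Q| = 2.

Equivalence classes: [L=M], [N], [O].
Quotient map π: X → X/∼ sends L ↦ [L=M], M ↦ [L=M], N ↦ [N], O ↦ [O].
For each subset V ⊆ X/∼, compute π^{-1}(V) ⊆ X and check whether π^{-1}(V) ∈ τ. V is open in τ_Q iff π^{-1}(V) ∈ τ.
  V = {}: π^{-1}(V) = ∅ ∈ τ ✓.
  V = {[L=M]}: π^{-1}(V) = {L, M} ∉ τ ✗.
  V = {[N]}: π^{-1}(V) = {N} ∉ τ ✗.
  V = {[L=M], [N]}: π^{-1}(V) = {L, M, N} ∉ τ ✗.
  V = {[O]}: π^{-1}(V) = {O} ∉ τ ✗.
  V = {[L=M], [O]}: π^{-1}(V) = {L, M, O} ∉ τ ✗.
  V = {[N], [O]}: π^{-1}(V) = {N, O} ∉ τ ✗.
  V = {[L=M], [N], [O]}: π^{-1}(V) = {L, M, N, O} ∈ τ ✓.
Open sets in the quotient: τ_Q = {{}, {[L=M], [N], [O]}} (2 elements).


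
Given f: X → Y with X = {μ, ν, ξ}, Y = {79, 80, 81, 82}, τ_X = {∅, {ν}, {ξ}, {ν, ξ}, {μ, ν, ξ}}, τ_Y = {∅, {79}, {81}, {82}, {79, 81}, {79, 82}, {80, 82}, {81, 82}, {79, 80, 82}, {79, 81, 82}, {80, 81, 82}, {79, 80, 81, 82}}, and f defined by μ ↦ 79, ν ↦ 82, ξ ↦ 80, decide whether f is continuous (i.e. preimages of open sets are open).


f is NOT continuous.

Compute f^{-1}(U) for each U ∈ τ_Y:
  U = ∅: f^{-1}(U) = ∅ ∈ τ_X ✓.
  U = {79}: f^{-1}(U) = {μ} ∉ τ_X ✗.
  U = {81}: f^{-1}(U) = ∅ ∈ τ_X ✓.
  U = {82}: f^{-1}(U) = {ν} ∈ τ_X ✓.
  U = {79, 81}: f^{-1}(U) = {μ} ∉ τ_X ✗.
  U = {79, 82}: f^{-1}(U) = {μ, ν} ∉ τ_X ✗.
  U = {80, 82}: f^{-1}(U) = {ν, ξ} ∈ τ_X ✓.
  U = {81, 82}: f^{-1}(U) = {ν} ∈ τ_X ✓.
  U = {79, 80, 82}: f^{-1}(U) = {μ, ν, ξ} ∈ τ_X ✓.
  U = {79, 81, 82}: f^{-1}(U) = {μ, ν} ∉ τ_X ✗.
  U = {80, 81, 82}: f^{-1}(U) = {ν, ξ} ∈ τ_X ✓.
  U = {79, 80, 81, 82}: f^{-1}(U) = {μ, ν, ξ} ∈ τ_X ✓.
Found U = {79} with f^{-1}(U) = {μ} not in τ_X. Therefore f is NOT continuous.


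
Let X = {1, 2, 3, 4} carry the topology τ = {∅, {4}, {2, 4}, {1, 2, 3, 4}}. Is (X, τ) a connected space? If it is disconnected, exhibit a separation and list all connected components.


(X, τ) is connected.

Find clopen sets (U ∈ τ with X ∖ U ∈ τ):
  U = ∅, X ∖ U = {1, 2, 3, 4} — both open, so U is clopen.
  U = {1, 2, 3, 4}, X ∖ U = ∅ — both open, so U is clopen.
Only trivial clopens (∅ and X) exist, so (X, τ) is connected.
Compute connected components by grouping points that agree on all clopens:
  component: {1, 2, 3, 4}


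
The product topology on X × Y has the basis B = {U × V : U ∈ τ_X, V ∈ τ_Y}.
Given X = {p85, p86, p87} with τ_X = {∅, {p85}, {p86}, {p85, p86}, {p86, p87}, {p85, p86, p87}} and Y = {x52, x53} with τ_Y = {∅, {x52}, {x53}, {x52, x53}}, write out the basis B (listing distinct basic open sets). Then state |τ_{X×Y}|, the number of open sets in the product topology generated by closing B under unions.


Basis B = {∅ × ∅, {p85} × {x52}, {p85} × {x53}, {p86} × {x52}, {p86} × {x53}, {p85} × {x52, x53}, {p85, p86} × {x52}, {p85, p86} × {x53}, {p86} × {x52, x53}, {p86, p87} × {x52}, {p86, p87} × {x53}, {p85, p86, p87} × {x52}, {p85, p86, p87} × {x53}, {p85, p86} × {x52, x53}, {p86, p87} × {x52, x53}, {p85, p86, p87} × {x52, x53}}; |τ_{X×Y}| = 36.

Enumerate products U × V with U ∈ τ_X, V ∈ τ_Y (deduplicated):
  ∅ × ∅ = {} (∅)
  {p85} × {x52} = {(p85,x52)}
  {p85} × {x53} = {(p85,x53)}
  {p86} × {x52} = {(p86,x52)}
  {p86} × {x53} = {(p86,x53)}
  {p85} × {x52, x53} = {(p85,x52), (p85,x53)}
  {p85, p86} × {x52} = {(p85,x52), (p86,x52)}
  {p85, p86} × {x53} = {(p85,x53), (p86,x53)}
  {p86} × {x52, x53} = {(p86,x52), (p86,x53)}
  {p86, p87} × {x52} = {(p86,x52), (p87,x52)}
  {p86, p87} × {x53} = {(p86,x53), (p87,x53)}
  {p85, p86, p87} × {x52} = {(p85,x52), (p86,x52), (p87,x52)}
  {p85, p86, p87} × {x53} = {(p85,x53), (p86,x53), (p87,x53)}
  {p85, p86} × {x52, x53} = {(p85,x52), (p85,x53), (p86,x52), (p86,x53)}
  {p86, p87} × {x52, x53} = {(p86,x52), (p86,x53), (p87,x52), (p87,x53)}
  {p85, p86, p87} × {x52, x53} = {(p85,x52), (p85,x53), (p86,x52), (p86,x53), (p87,x52), (p87,x53)}
These 16 distinct sets form the basis B.
Close under arbitrary unions to get τ_{X×Y}; counting gives |τ_{X×Y}| = 36.


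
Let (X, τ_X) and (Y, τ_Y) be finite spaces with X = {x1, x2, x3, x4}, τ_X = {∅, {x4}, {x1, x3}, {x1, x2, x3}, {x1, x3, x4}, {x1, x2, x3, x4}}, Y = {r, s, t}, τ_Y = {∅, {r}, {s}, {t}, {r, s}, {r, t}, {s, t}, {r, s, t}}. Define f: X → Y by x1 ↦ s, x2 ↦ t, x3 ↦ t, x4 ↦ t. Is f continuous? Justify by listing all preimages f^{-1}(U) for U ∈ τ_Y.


f is NOT continuous.

Compute f^{-1}(U) for each U ∈ τ_Y:
  U = ∅: f^{-1}(U) = ∅ ∈ τ_X ✓.
  U = {r}: f^{-1}(U) = ∅ ∈ τ_X ✓.
  U = {s}: f^{-1}(U) = {x1} ∉ τ_X ✗.
  U = {t}: f^{-1}(U) = {x2, x3, x4} ∉ τ_X ✗.
  U = {r, s}: f^{-1}(U) = {x1} ∉ τ_X ✗.
  U = {r, t}: f^{-1}(U) = {x2, x3, x4} ∉ τ_X ✗.
  U = {s, t}: f^{-1}(U) = {x1, x2, x3, x4} ∈ τ_X ✓.
  U = {r, s, t}: f^{-1}(U) = {x1, x2, x3, x4} ∈ τ_X ✓.
Found U = {s} with f^{-1}(U) = {x1} not in τ_X. Therefore f is NOT continuous.


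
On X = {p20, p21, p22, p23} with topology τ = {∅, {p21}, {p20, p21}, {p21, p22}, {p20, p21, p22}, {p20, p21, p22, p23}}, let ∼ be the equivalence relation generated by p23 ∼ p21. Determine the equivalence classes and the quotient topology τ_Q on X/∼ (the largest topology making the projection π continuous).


X/∼ = {[p20], [p21=p23], [p22]}; |τ_Q| = 2.

Equivalence classes: [p20], [p21=p23], [p22].
Quotient map π: X → X/∼ sends p20 ↦ [p20], p21 ↦ [p21=p23], p22 ↦ [p22], p23 ↦ [p21=p23].
For each subset V ⊆ X/∼, compute π^{-1}(V) ⊆ X and check whether π^{-1}(V) ∈ τ. V is open in τ_Q iff π^{-1}(V) ∈ τ.
  V = {}: π^{-1}(V) = ∅ ∈ τ ✓.
  V = {[p20]}: π^{-1}(V) = {p20} ∉ τ ✗.
  V = {[p21=p23]}: π^{-1}(V) = {p21, p23} ∉ τ ✗.
  V = {[p20], [p21=p23]}: π^{-1}(V) = {p20, p21, p23} ∉ τ ✗.
  V = {[p22]}: π^{-1}(V) = {p22} ∉ τ ✗.
  V = {[p20], [p22]}: π^{-1}(V) = {p20, p22} ∉ τ ✗.
  V = {[p21=p23], [p22]}: π^{-1}(V) = {p21, p22, p23} ∉ τ ✗.
  V = {[p20], [p21=p23], [p22]}: π^{-1}(V) = {p20, p21, p22, p23} ∈ τ ✓.
Open sets in the quotient: τ_Q = {{}, {[p20], [p21=p23], [p22]}} (2 elements).


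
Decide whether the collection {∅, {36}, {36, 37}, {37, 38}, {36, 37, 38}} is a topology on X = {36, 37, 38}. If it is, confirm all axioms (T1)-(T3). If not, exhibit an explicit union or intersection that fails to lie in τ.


τ is NOT a topology on X.

Axiom (T1): ∅ ∈ τ? Yes; X ∈ τ? Yes.
Axiom (T2/T3): check pairwise unions and intersections of members of τ.
Counterexample for (T3): {36, 37} ∩ {37, 38} = {37} ∉ τ. Therefore τ is NOT a topology.


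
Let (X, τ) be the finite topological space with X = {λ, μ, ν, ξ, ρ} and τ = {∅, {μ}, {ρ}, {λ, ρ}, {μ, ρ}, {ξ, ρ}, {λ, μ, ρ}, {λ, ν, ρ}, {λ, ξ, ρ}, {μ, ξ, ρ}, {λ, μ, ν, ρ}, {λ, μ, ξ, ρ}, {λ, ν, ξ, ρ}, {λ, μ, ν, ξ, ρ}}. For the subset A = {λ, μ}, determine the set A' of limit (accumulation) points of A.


A' = {ν}

For each x ∈ X, list the open sets U ∈ τ with x ∈ U, then check whether U ∩ (A ∖ {x}) ≠ ∅ for every such U.
  x = λ: open {λ, ρ} ∋ x has {λ, ρ} ∩ (A ∖ {λ}) = ∅, so x is NOT a limit point.
  x = μ: open {μ} ∋ x has {μ} ∩ (A ∖ {μ}) = ∅, so x is NOT a limit point.
  x = ν: opens ∋ x are {λ, ν, ρ}, {λ, μ, ν, ρ}, {λ, ν, ξ, ρ}, {λ, μ, ν, ξ, ρ}; each meets A ∖ {ν}, so x IS a limit point.
  x = ξ: open {ξ, ρ} ∋ x has {ξ, ρ} ∩ (A ∖ {ξ}) = ∅, so x is NOT a limit point.
  x = ρ: open {ρ} ∋ x has {ρ} ∩ (A ∖ {ρ}) = ∅, so x is NOT a limit point.
Collecting: A' = {ν}.
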